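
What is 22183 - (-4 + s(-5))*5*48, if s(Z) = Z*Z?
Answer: 17143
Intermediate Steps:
s(Z) = Z²
22183 - (-4 + s(-5))*5*48 = 22183 - (-4 + (-5)²)*5*48 = 22183 - (-4 + 25)*5*48 = 22183 - 21*5*48 = 22183 - 105*48 = 22183 - 1*5040 = 22183 - 5040 = 17143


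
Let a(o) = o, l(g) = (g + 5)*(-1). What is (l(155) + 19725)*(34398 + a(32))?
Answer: 673622950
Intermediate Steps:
l(g) = -5 - g (l(g) = (5 + g)*(-1) = -5 - g)
(l(155) + 19725)*(34398 + a(32)) = ((-5 - 1*155) + 19725)*(34398 + 32) = ((-5 - 155) + 19725)*34430 = (-160 + 19725)*34430 = 19565*34430 = 673622950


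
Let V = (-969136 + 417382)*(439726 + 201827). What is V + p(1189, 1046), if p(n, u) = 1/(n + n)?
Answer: -841763093961635/2378 ≈ -3.5398e+11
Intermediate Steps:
p(n, u) = 1/(2*n)
V = -353979433962 (V = -551754*641553 = -353979433962)
V + p(1189, 1046) = -353979433962 + (1/2)/1189 = -353979433962 + (1/2)*(1/1189) = -353979433962 + 1/2378 = -841763093961635/2378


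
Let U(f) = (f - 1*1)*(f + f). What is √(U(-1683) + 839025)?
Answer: 3*√723041 ≈ 2551.0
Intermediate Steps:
U(f) = 2*f*(-1 + f) (U(f) = (f - 1)*(2*f) = (-1 + f)*(2*f) = 2*f*(-1 + f))
√(U(-1683) + 839025) = √(2*(-1683)*(-1 - 1683) + 839025) = √(2*(-1683)*(-1684) + 839025) = √(5668344 + 839025) = √6507369 = 3*√723041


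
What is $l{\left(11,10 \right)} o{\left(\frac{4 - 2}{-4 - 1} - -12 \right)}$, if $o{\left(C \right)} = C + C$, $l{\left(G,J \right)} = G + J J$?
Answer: $\frac{12876}{5} \approx 2575.2$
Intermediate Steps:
$l{\left(G,J \right)} = G + J^{2}$
$o{\left(C \right)} = 2 C$
$l{\left(11,10 \right)} o{\left(\frac{4 - 2}{-4 - 1} - -12 \right)} = \left(11 + 10^{2}\right) 2 \left(\frac{4 - 2}{-4 - 1} - -12\right) = \left(11 + 100\right) 2 \left(\frac{2}{-5} + 12\right) = 111 \cdot 2 \left(2 \left(- \frac{1}{5}\right) + 12\right) = 111 \cdot 2 \left(- \frac{2}{5} + 12\right) = 111 \cdot 2 \cdot \frac{58}{5} = 111 \cdot \frac{116}{5} = \frac{12876}{5}$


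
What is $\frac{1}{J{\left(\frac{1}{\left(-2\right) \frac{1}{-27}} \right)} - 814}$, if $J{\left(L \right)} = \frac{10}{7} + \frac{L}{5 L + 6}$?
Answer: $- \frac{49}{39807} \approx -0.0012309$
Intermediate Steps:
$J{\left(L \right)} = \frac{10}{7} + \frac{L}{6 + 5 L}$ ($J{\left(L \right)} = 10 \cdot \frac{1}{7} + \frac{L}{6 + 5 L} = \frac{10}{7} + \frac{L}{6 + 5 L}$)
$\frac{1}{J{\left(\frac{1}{\left(-2\right) \frac{1}{-27}} \right)} - 814} = \frac{1}{\frac{3 \left(20 + \frac{19}{\left(-2\right) \frac{1}{-27}}\right)}{7 \left(6 + \frac{5}{\left(-2\right) \frac{1}{-27}}\right)} - 814} = \frac{1}{\frac{3 \left(20 + \frac{19}{\left(-2\right) \left(- \frac{1}{27}\right)}\right)}{7 \left(6 + \frac{5}{\left(-2\right) \left(- \frac{1}{27}\right)}\right)} - 814} = \frac{1}{\frac{3 \left(20 + \frac{19}{\frac{2}{27}}\right)}{7 \left(6 + \frac{5}{\frac{2}{27}}\right)} - 814} = \frac{1}{\frac{3 \left(20 + 19 \cdot \frac{27}{2}\right)}{7 \left(6 + 5 \cdot \frac{27}{2}\right)} - 814} = \frac{1}{\frac{3 \left(20 + \frac{513}{2}\right)}{7 \left(6 + \frac{135}{2}\right)} - 814} = \frac{1}{\frac{3}{7} \frac{1}{\frac{147}{2}} \cdot \frac{553}{2} - 814} = \frac{1}{\frac{3}{7} \cdot \frac{2}{147} \cdot \frac{553}{2} - 814} = \frac{1}{\frac{79}{49} - 814} = \frac{1}{- \frac{39807}{49}} = - \frac{49}{39807}$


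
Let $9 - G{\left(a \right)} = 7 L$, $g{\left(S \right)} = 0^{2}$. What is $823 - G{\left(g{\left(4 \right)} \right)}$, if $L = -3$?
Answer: $793$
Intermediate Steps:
$g{\left(S \right)} = 0$
$G{\left(a \right)} = 30$ ($G{\left(a \right)} = 9 - 7 \left(-3\right) = 9 - -21 = 9 + 21 = 30$)
$823 - G{\left(g{\left(4 \right)} \right)} = 823 - 30 = 793$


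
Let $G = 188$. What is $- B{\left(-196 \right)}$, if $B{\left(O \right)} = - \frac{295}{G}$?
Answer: $\frac{295}{188} \approx 1.5691$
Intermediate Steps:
$B{\left(O \right)} = - \frac{295}{188}$
$- B{\left(-196 \right)} = \left(-1\right) \left(- \frac{295}{188}\right) = \frac{295}{188}$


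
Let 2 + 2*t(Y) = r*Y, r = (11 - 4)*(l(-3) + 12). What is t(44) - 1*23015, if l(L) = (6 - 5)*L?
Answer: -21630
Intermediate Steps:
l(L) = L (l(L) = 1*L = L)
r = 63 (r = (11 - 4)*(-3 + 12) = 7*9 = 63)
t(Y) = -1 + 63*Y/2 (t(Y) = -1 + (63*Y)/2 = -1 + 63*Y/2)
t(44) - 1*23015 = (-1 + (63/2)*44) - 1*23015 = (-1 + 1386) - 23015 = 1385 - 23015 = -21630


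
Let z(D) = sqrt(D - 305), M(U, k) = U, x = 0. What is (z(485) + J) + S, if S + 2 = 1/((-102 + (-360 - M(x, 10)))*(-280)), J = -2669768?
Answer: -345361447199/129360 + 6*sqrt(5) ≈ -2.6698e+6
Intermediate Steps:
z(D) = sqrt(-305 + D)
S = -258719/129360 (S = -2 + 1/((-102 + (-360 - 1*0))*(-280)) = -2 + 1/((-102 + (-360 + 0))*(-280)) = -2 + 1/((-102 - 360)*(-280)) = -2 + 1/(-462*(-280)) = -2 + 1/129360 = -258719/129360 ≈ -2.0000)
(z(485) + J) + S = (sqrt(-305 + 485) - 2669768) - 258719/129360 = (sqrt(180) - 2669768) - 258719/129360 = (6*sqrt(5) - 2669768) - 258719/129360 = (-2669768 + 6*sqrt(5)) - 258719/129360 = -345361447199/129360 + 6*sqrt(5)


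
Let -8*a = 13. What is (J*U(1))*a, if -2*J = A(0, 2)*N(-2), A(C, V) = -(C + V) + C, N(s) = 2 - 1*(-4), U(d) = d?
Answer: -39/4 ≈ -9.7500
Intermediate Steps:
N(s) = 6 (N(s) = 2 + 4 = 6)
a = -13/8 (a = -⅛*13 = -13/8 ≈ -1.6250)
A(C, V) = -V (A(C, V) = (-C - V) + C = -V)
J = 6 (J = -(-1*2)*6/2 = -(-1)*6 = -½*(-12) = 6)
(J*U(1))*a = (6*1)*(-13/8) = 6*(-13/8) = -39/4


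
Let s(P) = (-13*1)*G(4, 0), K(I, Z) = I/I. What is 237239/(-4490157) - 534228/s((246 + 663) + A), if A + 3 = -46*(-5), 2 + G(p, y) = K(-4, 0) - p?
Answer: -2398783014331/291860205 ≈ -8218.9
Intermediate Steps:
K(I, Z) = 1
G(p, y) = -1 - p (G(p, y) = -2 + (1 - p) = -1 - p)
A = 227 (A = -3 - 46*(-5) = -3 + 230 = 227)
s(P) = 65 (s(P) = (-13*1)*(-1 - 1*4) = -13*(-1 - 4) = -13*(-5) = 65)
237239/(-4490157) - 534228/s((246 + 663) + A) = 237239/(-4490157) - 534228/65 = 237239*(-1/4490157) - 534228*1/65 = -237239/4490157 - 534228/65 = -2398783014331/291860205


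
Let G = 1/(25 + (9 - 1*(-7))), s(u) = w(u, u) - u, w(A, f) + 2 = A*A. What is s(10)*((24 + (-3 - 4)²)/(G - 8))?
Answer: -263384/327 ≈ -805.46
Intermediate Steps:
w(A, f) = -2 + A² (w(A, f) = -2 + A*A = -2 + A²)
s(u) = -2 + u² - u (s(u) = (-2 + u²) - u = -2 + u² - u)
G = 1/41 (G = 1/(25 + (9 + 7)) = 1/(25 + 16) = 1/41 ≈ 0.024390)
s(10)*((24 + (-3 - 4)²)/(G - 8)) = (-2 + 10² - 1*10)*((24 + (-3 - 4)²)/(1/41 - 8)) = (-2 + 100 - 10)*((24 + (-7)²)/(-327/41)) = 88*((24 + 49)*(-41/327)) = 88*(73*(-41/327)) = 88*(-2993/327) = -263384/327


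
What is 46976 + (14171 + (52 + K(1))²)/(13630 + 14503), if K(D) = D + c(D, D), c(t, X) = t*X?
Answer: 188798985/4019 ≈ 46977.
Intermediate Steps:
c(t, X) = X*t
K(D) = D + D² (K(D) = D + D*D = D + D²)
46976 + (14171 + (52 + K(1))²)/(13630 + 14503) = 46976 + (14171 + (52 + 1*(1 + 1))²)/(13630 + 14503) = 46976 + (14171 + (52 + 1*2)²)/28133 = 46976 + (14171 + (52 + 2)²)*(1/28133) = 46976 + (14171 + 54²)*(1/28133) = 46976 + (14171 + 2916)*(1/28133) = 46976 + 17087*(1/28133) = 46976 + 2441/4019 = 188798985/4019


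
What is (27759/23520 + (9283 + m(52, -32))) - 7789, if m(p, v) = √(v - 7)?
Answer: 11722213/7840 + I*√39 ≈ 1495.2 + 6.245*I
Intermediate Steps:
m(p, v) = √(-7 + v)
(27759/23520 + (9283 + m(52, -32))) - 7789 = (27759/23520 + (9283 + √(-7 - 32))) - 7789 = (27759*(1/23520) + (9283 + √(-39))) - 7789 = (9253/7840 + (9283 + I*√39)) - 7789 = (72787973/7840 + I*√39) - 7789 = 11722213/7840 + I*√39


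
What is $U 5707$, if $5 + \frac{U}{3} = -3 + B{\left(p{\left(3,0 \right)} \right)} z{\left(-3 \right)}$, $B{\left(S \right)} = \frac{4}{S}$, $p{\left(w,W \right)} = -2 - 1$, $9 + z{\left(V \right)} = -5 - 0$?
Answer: $182624$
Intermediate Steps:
$z{\left(V \right)} = -14$ ($z{\left(V \right)} = -9 - 5 = -14$)
$p{\left(w,W \right)} = -3$
$U = 32$ ($U = -15 + 3 \left(-3 + \frac{4}{-3} \left(-14\right)\right) = -15 + 3 \left(-3 + 4 \left(- \frac{1}{3}\right) \left(-14\right)\right) = -15 + 3 \left(-3 - - \frac{56}{3}\right) = -15 + 3 \left(-3 + \frac{56}{3}\right) = -15 + 3 \cdot \frac{47}{3} = -15 + 47 = 32$)
$U 5707 = 32 \cdot 5707 = 182624$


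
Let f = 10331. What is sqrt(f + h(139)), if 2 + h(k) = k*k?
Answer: 5*sqrt(1186) ≈ 172.19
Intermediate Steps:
h(k) = -2 + k**2 (h(k) = -2 + k*k = -2 + k**2)
sqrt(f + h(139)) = sqrt(10331 + (-2 + 139**2)) = sqrt(10331 + (-2 + 19321)) = sqrt(10331 + 19319) = sqrt(29650) = 5*sqrt(1186)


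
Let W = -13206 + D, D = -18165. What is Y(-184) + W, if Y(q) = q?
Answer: -31555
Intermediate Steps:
W = -31371 (W = -13206 - 18165 = -31371)
Y(-184) + W = -184 - 31371 = -31555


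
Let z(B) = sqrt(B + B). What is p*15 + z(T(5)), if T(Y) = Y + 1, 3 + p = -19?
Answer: -330 + 2*sqrt(3) ≈ -326.54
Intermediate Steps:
p = -22 (p = -3 - 19 = -22)
T(Y) = 1 + Y
z(B) = sqrt(2)*sqrt(B) (z(B) = sqrt(2*B) = sqrt(2)*sqrt(B))
p*15 + z(T(5)) = -22*15 + sqrt(2)*sqrt(1 + 5) = -330 + sqrt(2)*sqrt(6) = -330 + 2*sqrt(3)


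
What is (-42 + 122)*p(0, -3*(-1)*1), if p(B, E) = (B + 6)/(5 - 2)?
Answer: 160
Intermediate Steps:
p(B, E) = 2 + B/3 (p(B, E) = (6 + B)/3 = (6 + B)*(⅓) = 2 + B/3)
(-42 + 122)*p(0, -3*(-1)*1) = (-42 + 122)*(2 + (⅓)*0) = 80*(2 + 0) = 80*2 = 160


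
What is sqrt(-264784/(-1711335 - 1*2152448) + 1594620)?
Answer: 2*sqrt(16486007264686883)/203357 ≈ 1262.8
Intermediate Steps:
sqrt(-264784/(-1711335 - 1*2152448) + 1594620) = sqrt(-264784/(-1711335 - 2152448) + 1594620) = sqrt(-264784/(-3863783) + 1594620) = sqrt(-264784*(-1/3863783) + 1594620) = sqrt(13936/203357 + 1594620) = sqrt(324277153276/203357) = 2*sqrt(16486007264686883)/203357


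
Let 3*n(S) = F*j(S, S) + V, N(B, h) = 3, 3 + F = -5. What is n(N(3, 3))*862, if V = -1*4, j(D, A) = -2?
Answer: 3448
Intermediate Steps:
V = -4
F = -8 (F = -3 - 5 = -8)
n(S) = 4 (n(S) = (-8*(-2) - 4)/3 = (16 - 4)/3 = (1/3)*12 = 4)
n(N(3, 3))*862 = 4*862 = 3448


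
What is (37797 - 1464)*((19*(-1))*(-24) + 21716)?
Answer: 805575276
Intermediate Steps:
(37797 - 1464)*((19*(-1))*(-24) + 21716) = 36333*(-19*(-24) + 21716) = 36333*(456 + 21716) = 36333*22172 = 805575276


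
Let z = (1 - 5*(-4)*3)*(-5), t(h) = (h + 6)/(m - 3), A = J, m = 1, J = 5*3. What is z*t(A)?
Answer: 6405/2 ≈ 3202.5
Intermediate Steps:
J = 15
A = 15
t(h) = -3 - h/2 (t(h) = (h + 6)/(1 - 3) = (6 + h)/(-2) = (6 + h)*(-1/2) = -3 - h/2)
z = -305 (z = (1 + 20*3)*(-5) = (1 + 60)*(-5) = 61*(-5) = -305)
z*t(A) = -305*(-3 - 1/2*15) = -305*(-3 - 15/2) = -305*(-21/2) = 6405/2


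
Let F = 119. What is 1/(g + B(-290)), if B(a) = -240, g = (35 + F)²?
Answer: 1/23476 ≈ 4.2597e-5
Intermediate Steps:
g = 23716 (g = (35 + 119)² = 154² = 23716)
1/(g + B(-290)) = 1/(23716 - 240) = 1/23476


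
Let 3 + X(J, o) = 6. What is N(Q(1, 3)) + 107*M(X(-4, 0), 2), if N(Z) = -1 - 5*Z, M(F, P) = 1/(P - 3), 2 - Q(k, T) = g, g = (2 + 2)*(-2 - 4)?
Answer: -238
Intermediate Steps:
g = -24 (g = 4*(-6) = -24)
X(J, o) = 3 (X(J, o) = -3 + 6 = 3)
Q(k, T) = 26 (Q(k, T) = 2 - 1*(-24) = 2 + 24 = 26)
M(F, P) = 1/(-3 + P)
N(Q(1, 3)) + 107*M(X(-4, 0), 2) = (-1 - 5*26) + 107/(-3 + 2) = (-1 - 130) + 107/(-1) = -131 + 107*(-1) = -131 - 107 = -238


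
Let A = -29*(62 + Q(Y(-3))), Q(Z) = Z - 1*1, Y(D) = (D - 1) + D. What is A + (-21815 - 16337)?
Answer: -39718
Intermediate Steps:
Y(D) = -1 + 2*D (Y(D) = (-1 + D) + D = -1 + 2*D)
Q(Z) = -1 + Z (Q(Z) = Z - 1 = -1 + Z)
A = -1566 (A = -29*(62 + (-1 + (-1 + 2*(-3)))) = -29*(62 + (-1 + (-1 - 6))) = -29*(62 + (-1 - 7)) = -29*(62 - 8) = -29*54 = -1566)
A + (-21815 - 16337) = -1566 + (-21815 - 16337) = -1566 - 38152 = -39718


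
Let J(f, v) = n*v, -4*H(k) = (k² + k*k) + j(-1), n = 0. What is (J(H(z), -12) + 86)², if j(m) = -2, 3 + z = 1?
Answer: 7396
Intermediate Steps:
z = -2 (z = -3 + 1 = -2)
H(k) = ½ - k²/2 (H(k) = -((k² + k*k) - 2)/4 = -((k² + k²) - 2)/4 = -(2*k² - 2)/4 = -(-2 + 2*k²)/4 = ½ - k²/2)
J(f, v) = 0 (J(f, v) = 0*v = 0)
(J(H(z), -12) + 86)² = (0 + 86)² = 86² = 7396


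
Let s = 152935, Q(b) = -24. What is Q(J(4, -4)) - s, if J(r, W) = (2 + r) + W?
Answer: -152959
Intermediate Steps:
J(r, W) = 2 + W + r
Q(J(4, -4)) - s = -24 - 1*152935 = -24 - 152935 = -152959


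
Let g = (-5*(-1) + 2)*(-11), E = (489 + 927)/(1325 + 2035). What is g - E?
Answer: -10839/140 ≈ -77.421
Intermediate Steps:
E = 59/140 (E = 1416/3360 = 1416*(1/3360) = 59/140 ≈ 0.42143)
g = -77 (g = (5 + 2)*(-11) = 7*(-11) = -77)
g - E = -77 - 1*59/140 = -77 - 59/140 = -10839/140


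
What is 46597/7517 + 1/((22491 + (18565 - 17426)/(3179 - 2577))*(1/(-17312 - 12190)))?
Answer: 497453522969/101785599757 ≈ 4.8873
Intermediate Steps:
46597/7517 + 1/((22491 + (18565 - 17426)/(3179 - 2577))*(1/(-17312 - 12190))) = 46597*(1/7517) + 1/((22491 + 1139/602)*(1/(-29502))) = 46597/7517 + 1/((22491 + 1139*(1/602))*(-1/29502)) = 46597/7517 - 29502/(22491 + 1139/602) = 46597/7517 - 29502/(13540721/602) = 46597/7517 + (602/13540721)*(-29502) = 46597/7517 - 17760204/13540721 = 497453522969/101785599757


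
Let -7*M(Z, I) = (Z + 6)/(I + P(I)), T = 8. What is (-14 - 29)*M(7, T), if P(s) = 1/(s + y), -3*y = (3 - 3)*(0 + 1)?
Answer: 344/35 ≈ 9.8286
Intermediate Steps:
y = 0 (y = -(3 - 3)*(0 + 1)/3 = -0 = -⅓*0 = 0)
P(s) = 1/s (P(s) = 1/(s + 0) = 1/s)
M(Z, I) = -(6 + Z)/(7*(I + 1/I)) (M(Z, I) = -(Z + 6)/(7*(I + 1/I)) = -(6 + Z)/(7*(I + 1/I)))
(-14 - 29)*M(7, T) = (-14 - 29)*(-1*8*(6 + 7)/(7 + 7*8²)) = -(-43)*8*13/(7 + 7*64) = -(-43)*8*13/(7 + 448) = -(-43)*8*13/455 = -43*(-8/35) = 344/35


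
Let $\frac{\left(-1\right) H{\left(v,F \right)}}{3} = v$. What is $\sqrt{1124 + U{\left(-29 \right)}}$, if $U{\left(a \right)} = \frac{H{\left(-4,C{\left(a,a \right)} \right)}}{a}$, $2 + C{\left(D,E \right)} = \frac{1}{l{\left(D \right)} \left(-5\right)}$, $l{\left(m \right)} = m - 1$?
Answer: $\frac{2 \sqrt{236234}}{29} \approx 33.52$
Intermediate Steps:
$l{\left(m \right)} = -1 + m$
$C{\left(D,E \right)} = -2 - \frac{1}{5 \left(-1 + D\right)}$ ($C{\left(D,E \right)} = -2 + \frac{1}{\left(-1 + D\right) \left(-5\right)} = -2 + \frac{1}{-1 + D} \left(- \frac{1}{5}\right) = -2 - \frac{1}{5 \left(-1 + D\right)}$)
$H{\left(v,F \right)} = - 3 v$
$U{\left(a \right)} = \frac{12}{a}$ ($U{\left(a \right)} = \frac{\left(-3\right) \left(-4\right)}{a} = \frac{12}{a}$)
$\sqrt{1124 + U{\left(-29 \right)}} = \sqrt{1124 + \frac{12}{-29}} = \sqrt{1124 + 12 \left(- \frac{1}{29}\right)} = \sqrt{1124 - \frac{12}{29}} = \sqrt{\frac{32584}{29}} = \frac{2 \sqrt{236234}}{29}$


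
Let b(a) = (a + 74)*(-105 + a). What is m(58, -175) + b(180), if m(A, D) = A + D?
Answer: 18933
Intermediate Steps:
b(a) = (-105 + a)*(74 + a) (b(a) = (74 + a)*(-105 + a) = (-105 + a)*(74 + a))
m(58, -175) + b(180) = (58 - 175) + (-7770 + 180² - 31*180) = -117 + (-7770 + 32400 - 5580) = -117 + 19050 = 18933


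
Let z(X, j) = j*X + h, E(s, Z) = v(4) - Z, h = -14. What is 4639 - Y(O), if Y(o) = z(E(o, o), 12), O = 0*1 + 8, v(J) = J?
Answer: 4701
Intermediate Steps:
E(s, Z) = 4 - Z
z(X, j) = -14 + X*j (z(X, j) = j*X - 14 = X*j - 14 = -14 + X*j)
O = 8 (O = 0 + 8 = 8)
Y(o) = 34 - 12*o (Y(o) = -14 + (4 - o)*12 = -14 + (48 - 12*o) = 34 - 12*o)
4639 - Y(O) = 4639 - (34 - 12*8) = 4639 - (34 - 96) = 4639 - 1*(-62) = 4639 + 62 = 4701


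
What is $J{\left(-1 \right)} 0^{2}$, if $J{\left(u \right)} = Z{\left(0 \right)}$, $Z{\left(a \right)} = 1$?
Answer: $0$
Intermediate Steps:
$J{\left(u \right)} = 1$
$J{\left(-1 \right)} 0^{2} = 1 \cdot 0^{2} = 1 \cdot 0 = 0$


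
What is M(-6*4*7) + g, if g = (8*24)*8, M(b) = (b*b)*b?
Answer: -4740096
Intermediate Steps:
M(b) = b³ (M(b) = b²*b = b³)
g = 1536 (g = 192*8 = 1536)
M(-6*4*7) + g = (-6*4*7)³ + 1536 = (-24*7)³ + 1536 = (-168)³ + 1536 = -4741632 + 1536 = -4740096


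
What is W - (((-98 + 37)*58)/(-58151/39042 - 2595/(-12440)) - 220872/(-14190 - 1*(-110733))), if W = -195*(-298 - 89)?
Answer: 145550420307717361/2001929968545 ≈ 72705.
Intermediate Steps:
W = 75465 (W = -195*(-387) = 75465)
W - (((-98 + 37)*58)/(-58151/39042 - 2595/(-12440)) - 220872/(-14190 - 1*(-110733))) = 75465 - (((-98 + 37)*58)/(-58151/39042 - 2595/(-12440)) - 220872/(-14190 - 1*(-110733))) = 75465 - ((-61*58)/(-58151*1/39042 - 2595*(-1/12440)) - 220872/(-14190 + 110733)) = 75465 - (-3538/(-58151/39042 + 519/2488) - 220872/96543) = 75465 - (-3538/(-62208445/48568248) - 220872*1/96543) = 75465 - (-3538*(-48568248/62208445) - 73624/32181) = 75465 - (171834461424/62208445 - 73624/32181) = 75465 - 1*5525224768531064/2001929968545 = 75465 - 5525224768531064/2001929968545 = 145550420307717361/2001929968545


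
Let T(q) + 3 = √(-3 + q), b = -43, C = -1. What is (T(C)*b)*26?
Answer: 3354 - 2236*I ≈ 3354.0 - 2236.0*I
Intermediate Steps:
T(q) = -3 + √(-3 + q)
(T(C)*b)*26 = ((-3 + √(-3 - 1))*(-43))*26 = ((-3 + √(-4))*(-43))*26 = ((-3 + 2*I)*(-43))*26 = (129 - 86*I)*26 = 3354 - 2236*I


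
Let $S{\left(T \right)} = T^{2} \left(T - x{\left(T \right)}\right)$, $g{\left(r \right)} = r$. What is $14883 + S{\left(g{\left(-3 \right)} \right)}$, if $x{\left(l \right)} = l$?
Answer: $14883$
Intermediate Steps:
$S{\left(T \right)} = 0$ ($S{\left(T \right)} = T^{2} \left(T - T\right) = T^{2} \cdot 0 = 0$)
$14883 + S{\left(g{\left(-3 \right)} \right)} = 14883 + 0 = 14883$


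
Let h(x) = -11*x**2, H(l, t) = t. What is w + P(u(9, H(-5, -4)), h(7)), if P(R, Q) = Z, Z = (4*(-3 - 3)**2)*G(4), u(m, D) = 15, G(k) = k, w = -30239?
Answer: -29663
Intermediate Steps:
Z = 576 (Z = (4*(-3 - 3)**2)*4 = (4*(-6)**2)*4 = (4*36)*4 = 144*4 = 576)
P(R, Q) = 576
w + P(u(9, H(-5, -4)), h(7)) = -30239 + 576 = -29663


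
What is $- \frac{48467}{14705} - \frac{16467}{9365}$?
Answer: $- \frac{8188714}{1620145} \approx -5.0543$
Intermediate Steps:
$- \frac{48467}{14705} - \frac{16467}{9365} = \left(-48467\right) \frac{1}{14705} - \frac{16467}{9365} = - \frac{2851}{865} - \frac{16467}{9365} = - \frac{8188714}{1620145}$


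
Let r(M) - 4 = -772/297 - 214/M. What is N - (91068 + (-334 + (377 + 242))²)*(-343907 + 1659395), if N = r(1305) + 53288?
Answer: -9760652995719982/43065 ≈ -2.2665e+11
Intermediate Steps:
r(M) = 416/297 - 214/M (r(M) = 4 + (-772/297 - 214/M) = 416/297 - 214/M)
N = 2294900978/43065 (N = (416/297 - 214/1305) + 53288 = 53258/43065 + 53288 = 2294900978/43065 ≈ 53289.)
N - (91068 + (-334 + (377 + 242))²)*(-343907 + 1659395) = 2294900978/43065 - (91068 + (-334 + (377 + 242))²)*(-343907 + 1659395) = 2294900978/43065 - (91068 + (-334 + 619)²)*1315488 = 2294900978/43065 - (91068 + 285²)*1315488 = 2294900978/43065 - (91068 + 81225)*1315488 = 2294900978/43065 - 172293*1315488 = 2294900978/43065 - 1*226649373984 = 2294900978/43065 - 226649373984 = -9760652995719982/43065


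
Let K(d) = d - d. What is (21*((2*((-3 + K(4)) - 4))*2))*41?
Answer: -24108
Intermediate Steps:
K(d) = 0
(21*((2*((-3 + K(4)) - 4))*2))*41 = (21*((2*((-3 + 0) - 4))*2))*41 = (21*((2*(-3 - 4))*2))*41 = (21*((2*(-7))*2))*41 = (21*(-14*2))*41 = (21*(-28))*41 = -588*41 = -24108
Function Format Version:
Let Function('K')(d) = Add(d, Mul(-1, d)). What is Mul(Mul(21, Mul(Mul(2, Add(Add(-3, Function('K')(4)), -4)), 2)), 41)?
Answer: -24108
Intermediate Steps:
Function('K')(d) = 0
Mul(Mul(21, Mul(Mul(2, Add(Add(-3, Function('K')(4)), -4)), 2)), 41) = Mul(Mul(21, Mul(Mul(2, Add(Add(-3, 0), -4)), 2)), 41) = Mul(Mul(21, Mul(Mul(2, Add(-3, -4)), 2)), 41) = Mul(Mul(21, Mul(Mul(2, -7), 2)), 41) = Mul(Mul(21, Mul(-14, 2)), 41) = Mul(Mul(21, -28), 41) = Mul(-588, 41) = -24108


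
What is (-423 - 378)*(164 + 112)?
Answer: -221076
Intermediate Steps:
(-423 - 378)*(164 + 112) = -801*276 = -221076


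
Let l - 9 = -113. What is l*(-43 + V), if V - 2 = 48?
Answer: -728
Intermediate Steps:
V = 50 (V = 2 + 48 = 50)
l = -104 (l = 9 - 113 = -104)
l*(-43 + V) = -104*(-43 + 50) = -104*7 = -728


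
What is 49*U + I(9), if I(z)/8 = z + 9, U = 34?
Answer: 1810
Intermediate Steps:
I(z) = 72 + 8*z (I(z) = 8*(z + 9) = 8*(9 + z) = 72 + 8*z)
49*U + I(9) = 49*34 + (72 + 8*9) = 1666 + (72 + 72) = 1666 + 144 = 1810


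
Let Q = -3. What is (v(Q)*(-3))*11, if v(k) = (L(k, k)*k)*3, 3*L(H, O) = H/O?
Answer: 99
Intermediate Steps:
L(H, O) = H/(3*O) (L(H, O) = (H/O)/3 = H/(3*O))
v(k) = k (v(k) = ((k/(3*k))*k)*3 = (k/3)*3 = k)
(v(Q)*(-3))*11 = -3*(-3)*11 = 9*11 = 99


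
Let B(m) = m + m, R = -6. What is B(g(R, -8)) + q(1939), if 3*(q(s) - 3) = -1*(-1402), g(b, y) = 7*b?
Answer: 1159/3 ≈ 386.33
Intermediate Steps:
q(s) = 1411/3 (q(s) = 3 + (-1*(-1402))/3 = 3 + (⅓)*1402 = 3 + 1402/3 = 1411/3)
B(m) = 2*m
B(g(R, -8)) + q(1939) = 2*(7*(-6)) + 1411/3 = 2*(-42) + 1411/3 = -84 + 1411/3 = 1159/3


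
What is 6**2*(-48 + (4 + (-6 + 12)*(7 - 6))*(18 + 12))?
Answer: 9072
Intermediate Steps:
6**2*(-48 + (4 + (-6 + 12)*(7 - 6))*(18 + 12)) = 36*(-48 + (4 + 6*1)*30) = 36*(-48 + (4 + 6)*30) = 36*(-48 + 10*30) = 36*(-48 + 300) = 36*252 = 9072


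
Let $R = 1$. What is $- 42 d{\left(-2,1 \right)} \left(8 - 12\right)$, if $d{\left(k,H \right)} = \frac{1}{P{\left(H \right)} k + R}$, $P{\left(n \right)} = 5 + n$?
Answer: $- \frac{168}{11} \approx -15.273$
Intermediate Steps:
$d{\left(k,H \right)} = \frac{1}{1 + k \left(5 + H\right)}$ ($d{\left(k,H \right)} = \frac{1}{\left(5 + H\right) k + 1} = \frac{1}{k \left(5 + H\right) + 1} = \frac{1}{1 + k \left(5 + H\right)}$)
$- 42 d{\left(-2,1 \right)} \left(8 - 12\right) = - \frac{42}{1 - 2 \left(5 + 1\right)} \left(8 - 12\right) = - \frac{42}{1 - 12} \left(-4\right) = - \frac{42}{-11} \left(-4\right) = \left(-42\right) \left(- \frac{1}{11}\right) \left(-4\right) = \frac{42}{11} \left(-4\right) = - \frac{168}{11}$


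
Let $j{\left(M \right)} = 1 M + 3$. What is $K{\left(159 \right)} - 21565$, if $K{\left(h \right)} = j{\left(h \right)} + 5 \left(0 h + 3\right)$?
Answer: $-21388$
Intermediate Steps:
$j{\left(M \right)} = 3 + M$ ($j{\left(M \right)} = M + 3 = 3 + M$)
$K{\left(h \right)} = 18 + h$ ($K{\left(h \right)} = \left(3 + h\right) + 5 \left(0 h + 3\right) = \left(3 + h\right) + 5 \left(0 + 3\right) = \left(3 + h\right) + 5 \cdot 3 = \left(3 + h\right) + 15 = 18 + h$)
$K{\left(159 \right)} - 21565 = \left(18 + 159\right) - 21565 = 177 - 21565 = -21388$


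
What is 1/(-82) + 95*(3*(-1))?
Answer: -23371/82 ≈ -285.01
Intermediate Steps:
1/(-82) + 95*(3*(-1)) = -1/82 + 95*(-3) = -1/82 - 285 = -23371/82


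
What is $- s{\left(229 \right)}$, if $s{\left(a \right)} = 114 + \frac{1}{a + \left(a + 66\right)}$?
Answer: $- \frac{59737}{524} \approx -114.0$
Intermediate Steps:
$s{\left(a \right)} = 114 + \frac{1}{66 + 2 a}$ ($s{\left(a \right)} = 114 + \frac{1}{a + \left(66 + a\right)} = 114 + \frac{1}{66 + 2 a}$)
$- s{\left(229 \right)} = - \frac{7525 + 228 \cdot 229}{2 \left(33 + 229\right)} = - \frac{7525 + 52212}{2 \cdot 262} = - \frac{59737}{2 \cdot 262} = \left(-1\right) \frac{59737}{524} = - \frac{59737}{524}$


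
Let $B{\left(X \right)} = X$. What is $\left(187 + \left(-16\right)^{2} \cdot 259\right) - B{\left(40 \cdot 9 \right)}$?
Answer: $66131$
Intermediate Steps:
$\left(187 + \left(-16\right)^{2} \cdot 259\right) - B{\left(40 \cdot 9 \right)} = \left(187 + \left(-16\right)^{2} \cdot 259\right) - 40 \cdot 9 = \left(187 + 256 \cdot 259\right) - 360 = \left(187 + 66304\right) - 360 = 66491 - 360 = 66131$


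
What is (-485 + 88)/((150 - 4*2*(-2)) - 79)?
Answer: -397/87 ≈ -4.5632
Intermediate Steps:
(-485 + 88)/((150 - 4*2*(-2)) - 79) = -397/((150 - 8*(-2)) - 79) = -397/((150 + 16) - 79) = -397/(166 - 79) = -397/87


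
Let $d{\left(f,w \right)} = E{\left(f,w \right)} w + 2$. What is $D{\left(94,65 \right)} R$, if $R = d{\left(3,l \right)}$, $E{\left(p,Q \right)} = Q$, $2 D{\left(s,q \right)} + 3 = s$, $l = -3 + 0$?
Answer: $\frac{1001}{2} \approx 500.5$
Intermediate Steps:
$l = -3$
$D{\left(s,q \right)} = - \frac{3}{2} + \frac{s}{2}$
$d{\left(f,w \right)} = 2 + w^{2}$ ($d{\left(f,w \right)} = w w + 2 = w^{2} + 2 = 2 + w^{2}$)
$R = 11$ ($R = 2 + \left(-3\right)^{2} = 2 + 9 = 11$)
$D{\left(94,65 \right)} R = \left(- \frac{3}{2} + \frac{1}{2} \cdot 94\right) 11 = \left(- \frac{3}{2} + 47\right) 11 = \frac{91}{2} \cdot 11 = \frac{1001}{2}$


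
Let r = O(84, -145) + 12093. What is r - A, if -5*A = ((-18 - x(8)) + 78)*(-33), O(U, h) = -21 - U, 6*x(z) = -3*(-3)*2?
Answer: 58059/5 ≈ 11612.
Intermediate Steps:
x(z) = 3 (x(z) = (-3*(-3)*2)/6 = (9*2)/6 = (1/6)*18 = 3)
A = 1881/5 (A = -((-18 - 1*3) + 78)*(-33)/5 = -((-18 - 3) + 78)*(-33)/5 = -(-21 + 78)*(-33)/5 = -57*(-33)/5 = -1/5*(-1881) = 1881/5 ≈ 376.20)
r = 11988 (r = (-21 - 1*84) + 12093 = (-21 - 84) + 12093 = -105 + 12093 = 11988)
r - A = 11988 - 1*1881/5 = 11988 - 1881/5 = 58059/5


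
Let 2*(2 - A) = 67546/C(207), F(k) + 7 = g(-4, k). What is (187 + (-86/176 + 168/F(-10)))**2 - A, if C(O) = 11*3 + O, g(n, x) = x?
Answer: 1051974774203/33570240 ≈ 31337.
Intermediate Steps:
F(k) = -7 + k
C(O) = 33 + O
A = -33293/240 (A = 2 - 33773/(33 + 207) = 2 - 33773/240 = -33293/240 ≈ -138.72)
(187 + (-86/176 + 168/F(-10)))**2 - A = (187 + (-86/176 + 168/(-7 - 10)))**2 - 1*(-33293/240) = (187 + (-86*1/176 + 168/(-17)))**2 + 33293/240 = (187 + (-43/88 + 168*(-1/17)))**2 + 33293/240 = (187 + (-43/88 - 168/17))**2 + 33293/240 = (187 - 15515/1496)**2 + 33293/240 = (264237/1496)**2 + 33293/240 = 69821192169/2238016 + 33293/240 = 1051974774203/33570240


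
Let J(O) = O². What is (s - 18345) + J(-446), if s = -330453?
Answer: -149882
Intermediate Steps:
(s - 18345) + J(-446) = (-330453 - 18345) + (-446)² = -348798 + 198916 = -149882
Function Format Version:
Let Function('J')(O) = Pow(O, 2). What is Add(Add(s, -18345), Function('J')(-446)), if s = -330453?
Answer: -149882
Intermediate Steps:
Add(Add(s, -18345), Function('J')(-446)) = Add(Add(-330453, -18345), Pow(-446, 2)) = Add(-348798, 198916) = -149882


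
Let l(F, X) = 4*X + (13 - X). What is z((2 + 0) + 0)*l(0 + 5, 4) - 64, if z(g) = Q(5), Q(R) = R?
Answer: 61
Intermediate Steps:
z(g) = 5
l(F, X) = 13 + 3*X
z((2 + 0) + 0)*l(0 + 5, 4) - 64 = 5*(13 + 3*4) - 64 = 5*(13 + 12) - 64 = 5*25 - 64 = 125 - 64 = 61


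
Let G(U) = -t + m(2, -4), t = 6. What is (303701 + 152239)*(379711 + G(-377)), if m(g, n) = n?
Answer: 173120873940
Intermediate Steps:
G(U) = -10 (G(U) = -1*6 - 4 = -6 - 4 = -10)
(303701 + 152239)*(379711 + G(-377)) = (303701 + 152239)*(379711 - 10) = 455940*379701 = 173120873940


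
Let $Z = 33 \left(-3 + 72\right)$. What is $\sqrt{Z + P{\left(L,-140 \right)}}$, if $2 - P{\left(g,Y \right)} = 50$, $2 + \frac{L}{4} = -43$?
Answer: $\sqrt{2229} \approx 47.212$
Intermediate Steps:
$L = -180$ ($L = -8 + 4 \left(-43\right) = -8 - 172 = -180$)
$P{\left(g,Y \right)} = -48$ ($P{\left(g,Y \right)} = 2 - 50 = -48$)
$Z = 2277$ ($Z = 33 \cdot 69 = 2277$)
$\sqrt{Z + P{\left(L,-140 \right)}} = \sqrt{2277 - 48} = \sqrt{2229}$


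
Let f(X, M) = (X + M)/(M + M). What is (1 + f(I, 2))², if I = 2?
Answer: 4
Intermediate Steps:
f(X, M) = (M + X)/(2*M) (f(X, M) = (M + X)/((2*M)) = (M + X)*(1/(2*M)) = (M + X)/(2*M))
(1 + f(I, 2))² = (1 + (½)*(2 + 2)/2)² = (1 + (½)*(½)*4)² = (1 + 1)² = 2² = 4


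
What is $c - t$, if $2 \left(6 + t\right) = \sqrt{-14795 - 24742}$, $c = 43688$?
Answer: $43694 - \frac{3 i \sqrt{4393}}{2} \approx 43694.0 - 99.42 i$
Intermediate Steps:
$t = -6 + \frac{3 i \sqrt{4393}}{2}$ ($t = -6 + \frac{\sqrt{-14795 - 24742}}{2} = -6 + \frac{\sqrt{-39537}}{2} = -6 + \frac{3 i \sqrt{4393}}{2} \approx -6.0 + 99.42 i$)
$c - t = 43688 - \left(-6 + \frac{3 i \sqrt{4393}}{2}\right) = 43688 + \left(6 - \frac{3 i \sqrt{4393}}{2}\right) = 43694 - \frac{3 i \sqrt{4393}}{2}$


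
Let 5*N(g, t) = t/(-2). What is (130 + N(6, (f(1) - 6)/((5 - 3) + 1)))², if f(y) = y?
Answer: 609961/36 ≈ 16943.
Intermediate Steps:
N(g, t) = -t/10 (N(g, t) = (t/(-2))/5 = (t*(-½))/5 = (-t/2)/5 = -t/10)
(130 + N(6, (f(1) - 6)/((5 - 3) + 1)))² = (130 - (1 - 6)/(10*((5 - 3) + 1)))² = (130 - (-1)/(2*(2 + 1)))² = (130 - (-1)/(2*3))² = (130 - ⅒*(-5/3))² = (130 + ⅙)² = (781/6)² = 609961/36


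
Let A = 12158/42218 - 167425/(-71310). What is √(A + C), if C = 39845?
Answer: √3611592510152633674734/301056558 ≈ 199.62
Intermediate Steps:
A = 793533563/301056558 (A = 12158*(1/42218) - 167425*(-1/71310) = 6079/21109 + 33485/14262 = 793533563/301056558 ≈ 2.6358)
√(A + C) = √(793533563/301056558 + 39845) = √(11996392087073/301056558) = √3611592510152633674734/301056558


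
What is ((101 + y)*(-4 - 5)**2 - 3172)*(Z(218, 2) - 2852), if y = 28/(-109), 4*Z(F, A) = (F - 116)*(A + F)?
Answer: 1499560454/109 ≈ 1.3757e+7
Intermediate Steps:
Z(F, A) = (-116 + F)*(A + F)/4 (Z(F, A) = ((F - 116)*(A + F))/4 = ((-116 + F)*(A + F))/4 = (-116 + F)*(A + F)/4)
y = -28/109 (y = 28*(-1/109) = -28/109 ≈ -0.25688)
((101 + y)*(-4 - 5)**2 - 3172)*(Z(218, 2) - 2852) = ((101 - 28/109)*(-4 - 5)**2 - 3172)*((-29*2 - 29*218 + (1/4)*218**2 + (1/4)*2*218) - 2852) = ((10981/109)*(-9)**2 - 3172)*((-58 - 6322 + (1/4)*47524 + 109) - 2852) = ((10981/109)*81 - 3172)*((-58 - 6322 + 11881 + 109) - 2852) = (889461/109 - 3172)*(5610 - 2852) = (543713/109)*2758 = 1499560454/109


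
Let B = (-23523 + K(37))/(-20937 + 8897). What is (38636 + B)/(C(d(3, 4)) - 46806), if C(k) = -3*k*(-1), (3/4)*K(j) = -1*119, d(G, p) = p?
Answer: -279120673/338039856 ≈ -0.82570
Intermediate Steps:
K(j) = -476/3 (K(j) = 4*(-1*119)/3 = (4/3)*(-119) = -476/3)
C(k) = 3*k
B = 14209/7224 (B = (-23523 - 476/3)/(-20937 + 8897) = -71045/3/(-12040) = -71045/3*(-1/12040) = 14209/7224 ≈ 1.9669)
(38636 + B)/(C(d(3, 4)) - 46806) = (38636 + 14209/7224)/(3*4 - 46806) = 279120673/(7224*(12 - 46806)) = (279120673/7224)/(-46794) = (279120673/7224)*(-1/46794) = -279120673/338039856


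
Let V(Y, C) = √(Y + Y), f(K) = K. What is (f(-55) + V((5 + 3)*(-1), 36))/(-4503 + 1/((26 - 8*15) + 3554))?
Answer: 190300/15580379 - 13840*I/15580379 ≈ 0.012214 - 0.0008883*I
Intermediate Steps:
V(Y, C) = √2*√Y (V(Y, C) = √(2*Y) = √2*√Y)
(f(-55) + V((5 + 3)*(-1), 36))/(-4503 + 1/((26 - 8*15) + 3554)) = (-55 + √2*√((5 + 3)*(-1)))/(-4503 + 1/((26 - 8*15) + 3554)) = (-55 + √2*√(8*(-1)))/(-4503 + 1/((26 - 120) + 3554)) = (-55 + √2*√(-8))/(-4503 + 1/(-94 + 3554)) = (-55 + √2*(2*I*√2))/(-4503 + 1/3460) = (-55 + 4*I)/(-4503 + 1/3460) = (-55 + 4*I)/(-15580379/3460) = (-55 + 4*I)*(-3460/15580379) = 190300/15580379 - 13840*I/15580379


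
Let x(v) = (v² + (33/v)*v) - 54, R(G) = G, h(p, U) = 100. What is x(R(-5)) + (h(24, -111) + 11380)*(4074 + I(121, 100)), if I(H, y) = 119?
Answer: 48135644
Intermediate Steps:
x(v) = -21 + v² (x(v) = (v² + 33) - 54 = (33 + v²) - 54 = -21 + v²)
x(R(-5)) + (h(24, -111) + 11380)*(4074 + I(121, 100)) = (-21 + (-5)²) + (100 + 11380)*(4074 + 119) = (-21 + 25) + 11480*4193 = 4 + 48135640 = 48135644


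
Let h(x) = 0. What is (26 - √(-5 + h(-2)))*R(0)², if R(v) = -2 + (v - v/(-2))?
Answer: 104 - 4*I*√5 ≈ 104.0 - 8.9443*I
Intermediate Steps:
R(v) = -2 + 3*v/2 (R(v) = -2 + (v - v*(-1)/2) = -2 + (v - (-1)*v/2) = -2 + (v + v/2) = -2 + 3*v/2)
(26 - √(-5 + h(-2)))*R(0)² = (26 - √(-5 + 0))*(-2 + (3/2)*0)² = (26 - √(-5))*(-2 + 0)² = (26 - I*√5)*(-2)² = (26 - I*√5)*4 = 104 - 4*I*√5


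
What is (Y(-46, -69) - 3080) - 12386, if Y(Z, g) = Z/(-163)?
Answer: -2520912/163 ≈ -15466.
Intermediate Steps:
Y(Z, g) = -Z/163 (Y(Z, g) = Z*(-1/163) = -Z/163)
(Y(-46, -69) - 3080) - 12386 = (-1/163*(-46) - 3080) - 12386 = (46/163 - 3080) - 12386 = -501994/163 - 12386 = -2520912/163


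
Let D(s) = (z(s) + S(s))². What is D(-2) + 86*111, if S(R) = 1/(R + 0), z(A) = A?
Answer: 38209/4 ≈ 9552.3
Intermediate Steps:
S(R) = 1/R
D(s) = (s + 1/s)²
D(-2) + 86*111 = (1 + (-2)²)²/(-2)² + 86*111 = (1 + 4)²/4 + 9546 = (¼)*5² + 9546 = (¼)*25 + 9546 = 25/4 + 9546 = 38209/4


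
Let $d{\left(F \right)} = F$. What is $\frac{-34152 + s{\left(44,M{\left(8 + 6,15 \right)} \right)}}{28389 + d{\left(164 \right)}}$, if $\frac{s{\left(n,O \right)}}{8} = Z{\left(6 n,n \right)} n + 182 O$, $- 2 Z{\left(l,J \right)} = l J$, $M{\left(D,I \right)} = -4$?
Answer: $- \frac{2084392}{28553} \approx -73.001$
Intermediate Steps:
$Z{\left(l,J \right)} = - \frac{J l}{2}$ ($Z{\left(l,J \right)} = - \frac{l J}{2} = - \frac{J l}{2}$)
$s{\left(n,O \right)} = - 24 n^{3} + 1456 O$ ($s{\left(n,O \right)} = 8 \left(- \frac{n 6 n}{2} n + 182 O\right) = 8 \left(- 3 n^{2} n + 182 O\right) = 8 \left(- 3 n^{3} + 182 O\right) = - 24 n^{3} + 1456 O$)
$\frac{-34152 + s{\left(44,M{\left(8 + 6,15 \right)} \right)}}{28389 + d{\left(164 \right)}} = \frac{-34152 + \left(- 24 \cdot 44^{3} + 1456 \left(-4\right)\right)}{28389 + 164} = \frac{-34152 - 2050240}{28553} = \left(-34152 - 2050240\right) \frac{1}{28553} = \left(-2084392\right) \frac{1}{28553} = - \frac{2084392}{28553}$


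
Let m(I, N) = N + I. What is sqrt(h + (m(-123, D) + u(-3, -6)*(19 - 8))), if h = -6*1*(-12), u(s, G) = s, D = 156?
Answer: 6*sqrt(2) ≈ 8.4853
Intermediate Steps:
m(I, N) = I + N
h = 72 (h = -6*(-12) = 72)
sqrt(h + (m(-123, D) + u(-3, -6)*(19 - 8))) = sqrt(72 + ((-123 + 156) - 3*(19 - 8))) = sqrt(72 + (33 - 3*11)) = sqrt(72 + (33 - 33)) = sqrt(72 + 0) = sqrt(72) = 6*sqrt(2)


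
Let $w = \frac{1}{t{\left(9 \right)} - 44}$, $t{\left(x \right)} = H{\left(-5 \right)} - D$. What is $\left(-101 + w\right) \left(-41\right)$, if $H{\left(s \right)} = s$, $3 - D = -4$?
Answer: $\frac{231937}{56} \approx 4141.7$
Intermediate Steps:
$D = 7$ ($D = 3 - -4 = 3 + 4 = 7$)
$t{\left(x \right)} = -12$ ($t{\left(x \right)} = -5 - 7 = -12$)
$w = - \frac{1}{56}$ ($w = \frac{1}{-12 - 44} = \frac{1}{-56} = - \frac{1}{56} \approx -0.017857$)
$\left(-101 + w\right) \left(-41\right) = \left(-101 - \frac{1}{56}\right) \left(-41\right) = \left(- \frac{5657}{56}\right) \left(-41\right) = \frac{231937}{56}$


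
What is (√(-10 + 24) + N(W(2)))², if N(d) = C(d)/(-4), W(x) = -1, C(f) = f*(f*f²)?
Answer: 225/16 - √14/2 ≈ 12.192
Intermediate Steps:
C(f) = f⁴ (C(f) = f*f³ = f⁴)
N(d) = -d⁴/4 (N(d) = d⁴/(-4) = d⁴*(-¼) = -d⁴/4)
(√(-10 + 24) + N(W(2)))² = (√(-10 + 24) - ¼*(-1)⁴)² = (√14 - ¼*1)² = (√14 - ¼)² = (-¼ + √14)²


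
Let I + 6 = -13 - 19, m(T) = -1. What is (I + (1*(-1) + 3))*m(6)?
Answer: 36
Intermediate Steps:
I = -38 (I = -6 + (-13 - 19) = -6 - 32 = -38)
(I + (1*(-1) + 3))*m(6) = (-38 + (1*(-1) + 3))*(-1) = (-38 + (-1 + 3))*(-1) = (-38 + 2)*(-1) = -36*(-1) = 36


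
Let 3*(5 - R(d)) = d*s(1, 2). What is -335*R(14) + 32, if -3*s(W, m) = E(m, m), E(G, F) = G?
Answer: -24167/9 ≈ -2685.2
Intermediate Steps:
s(W, m) = -m/3
R(d) = 5 + 2*d/9 (R(d) = 5 - d*(-1/3*2)/3 = 5 - d*(-2)/(3*3) = 5 - (-2)*d/9 = 5 + 2*d/9)
-335*R(14) + 32 = -335*(5 + (2/9)*14) + 32 = -335*(5 + 28/9) + 32 = -335*73/9 + 32 = -24455/9 + 32 = -24167/9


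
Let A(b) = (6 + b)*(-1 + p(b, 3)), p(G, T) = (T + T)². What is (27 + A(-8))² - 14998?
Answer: -13149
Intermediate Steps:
p(G, T) = 4*T² (p(G, T) = (2*T)² = 4*T²)
A(b) = 210 + 35*b (A(b) = (6 + b)*(-1 + 4*3²) = (6 + b)*(-1 + 4*9) = (6 + b)*(-1 + 36) = (6 + b)*35 = 210 + 35*b)
(27 + A(-8))² - 14998 = (27 + (210 + 35*(-8)))² - 14998 = (27 + (210 - 280))² - 14998 = (27 - 70)² - 14998 = (-43)² - 14998 = 1849 - 14998 = -13149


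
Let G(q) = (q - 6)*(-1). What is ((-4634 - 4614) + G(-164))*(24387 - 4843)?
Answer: -177420432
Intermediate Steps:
G(q) = 6 - q (G(q) = (-6 + q)*(-1) = 6 - q)
((-4634 - 4614) + G(-164))*(24387 - 4843) = ((-4634 - 4614) + (6 - 1*(-164)))*(24387 - 4843) = (-9248 + (6 + 164))*19544 = (-9248 + 170)*19544 = -9078*19544 = -177420432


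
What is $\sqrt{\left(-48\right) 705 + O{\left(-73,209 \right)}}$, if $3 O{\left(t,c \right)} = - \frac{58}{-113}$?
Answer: $\frac{i \sqrt{3888906978}}{339} \approx 183.96 i$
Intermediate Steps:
$O{\left(t,c \right)} = \frac{58}{339}$ ($O{\left(t,c \right)} = \frac{\left(-58\right) \frac{1}{-113}}{3} = \frac{\left(-58\right) \left(- \frac{1}{113}\right)}{3} = \frac{1}{3} \cdot \frac{58}{113} = \frac{58}{339}$)
$\sqrt{\left(-48\right) 705 + O{\left(-73,209 \right)}} = \sqrt{\left(-48\right) 705 + \frac{58}{339}} = \sqrt{-33840 + \frac{58}{339}} = \sqrt{- \frac{11471702}{339}} = \frac{i \sqrt{3888906978}}{339}$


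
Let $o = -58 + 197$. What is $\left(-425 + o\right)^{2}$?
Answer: $81796$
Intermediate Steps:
$o = 139$
$\left(-425 + o\right)^{2} = \left(-425 + 139\right)^{2} = \left(-286\right)^{2} = 81796$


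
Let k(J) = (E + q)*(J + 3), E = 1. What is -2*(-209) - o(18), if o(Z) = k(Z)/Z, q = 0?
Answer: 2501/6 ≈ 416.83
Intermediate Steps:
k(J) = 3 + J (k(J) = (1 + 0)*(J + 3) = 1*(3 + J) = 3 + J)
o(Z) = (3 + Z)/Z
-2*(-209) - o(18) = -2*(-209) - (3 + 18)/18 = 418 - 21/18 = 418 - 1*7/6 = 418 - 7/6 = 2501/6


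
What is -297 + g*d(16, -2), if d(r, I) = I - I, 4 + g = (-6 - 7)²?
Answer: -297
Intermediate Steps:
g = 165 (g = -4 + (-6 - 7)² = -4 + (-13)² = -4 + 169 = 165)
d(r, I) = 0
-297 + g*d(16, -2) = -297 + 165*0 = -297 + 0 = -297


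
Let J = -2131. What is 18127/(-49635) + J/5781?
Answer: -70188124/95646645 ≈ -0.73383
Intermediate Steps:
18127/(-49635) + J/5781 = 18127/(-49635) - 2131/5781 = 18127*(-1/49635) - 2131*1/5781 = -18127/49635 - 2131/5781 = -70188124/95646645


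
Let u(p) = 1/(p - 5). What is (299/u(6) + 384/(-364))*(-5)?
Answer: -135565/91 ≈ -1489.7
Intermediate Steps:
u(p) = 1/(-5 + p)
(299/u(6) + 384/(-364))*(-5) = (299/(1/(-5 + 6)) + 384/(-364))*(-5) = (299/(1/1) + 384*(-1/364))*(-5) = (299/1 - 96/91)*(-5) = (299*1 - 96/91)*(-5) = (299 - 96/91)*(-5) = (27113/91)*(-5) = -135565/91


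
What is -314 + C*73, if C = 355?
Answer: 25601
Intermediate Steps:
-314 + C*73 = -314 + 355*73 = -314 + 25915 = 25601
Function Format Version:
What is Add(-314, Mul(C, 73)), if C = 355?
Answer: 25601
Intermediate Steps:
Add(-314, Mul(C, 73)) = Add(-314, Mul(355, 73)) = Add(-314, 25915) = 25601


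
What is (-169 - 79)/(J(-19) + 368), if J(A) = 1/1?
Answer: -248/369 ≈ -0.67209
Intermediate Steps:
J(A) = 1
(-169 - 79)/(J(-19) + 368) = (-169 - 79)/(1 + 368) = -248/369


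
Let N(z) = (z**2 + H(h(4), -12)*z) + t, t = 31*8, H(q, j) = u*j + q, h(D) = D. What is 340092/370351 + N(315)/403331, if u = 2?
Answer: 171676360175/149374039181 ≈ 1.1493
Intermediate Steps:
H(q, j) = q + 2*j (H(q, j) = 2*j + q = q + 2*j)
t = 248
N(z) = 248 + z**2 - 20*z (N(z) = (z**2 + (4 + 2*(-12))*z) + 248 = (z**2 + (4 - 24)*z) + 248 = (z**2 - 20*z) + 248 = 248 + z**2 - 20*z)
340092/370351 + N(315)/403331 = 340092/370351 + (248 + 315**2 - 20*315)/403331 = 340092*(1/370351) + (248 + 99225 - 6300)*(1/403331) = 340092/370351 + 93173*(1/403331) = 340092/370351 + 93173/403331 = 171676360175/149374039181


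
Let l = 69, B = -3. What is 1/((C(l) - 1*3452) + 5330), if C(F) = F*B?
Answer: 1/1671 ≈ 0.00059844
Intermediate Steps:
C(F) = -3*F (C(F) = F*(-3) = -3*F)
1/((C(l) - 1*3452) + 5330) = 1/((-3*69 - 1*3452) + 5330) = 1/((-207 - 3452) + 5330) = 1/(-3659 + 5330) = 1/1671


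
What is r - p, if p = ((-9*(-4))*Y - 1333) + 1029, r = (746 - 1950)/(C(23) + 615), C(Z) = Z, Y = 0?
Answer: 96374/319 ≈ 302.11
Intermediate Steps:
r = -602/319 (r = (746 - 1950)/(23 + 615) = -1204/638 = -1204*1/638 = -602/319 ≈ -1.8871)
p = -304 (p = (-9*(-4)*0 - 1333) + 1029 = (36*0 - 1333) + 1029 = (0 - 1333) + 1029 = -1333 + 1029 = -304)
r - p = -602/319 - 1*(-304) = -602/319 + 304 = 96374/319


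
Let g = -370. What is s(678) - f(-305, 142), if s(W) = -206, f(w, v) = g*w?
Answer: -113056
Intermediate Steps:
f(w, v) = -370*w
s(678) - f(-305, 142) = -206 - (-370)*(-305) = -206 - 1*112850 = -206 - 112850 = -113056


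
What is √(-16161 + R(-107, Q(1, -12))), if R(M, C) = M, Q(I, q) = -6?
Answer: 14*I*√83 ≈ 127.55*I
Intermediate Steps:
√(-16161 + R(-107, Q(1, -12))) = √(-16161 - 107) = √(-16268) = 14*I*√83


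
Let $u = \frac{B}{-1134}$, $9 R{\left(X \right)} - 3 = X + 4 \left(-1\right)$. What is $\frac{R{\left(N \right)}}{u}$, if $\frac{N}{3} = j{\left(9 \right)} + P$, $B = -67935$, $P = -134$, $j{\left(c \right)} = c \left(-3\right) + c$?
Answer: $- \frac{2742}{3235} \approx -0.8476$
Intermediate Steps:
$j{\left(c \right)} = - 2 c$ ($j{\left(c \right)} = - 3 c + c = - 2 c$)
$N = -456$ ($N = 3 \left(\left(-2\right) 9 - 134\right) = 3 \left(-18 - 134\right) = 3 \left(-152\right) = -456$)
$R{\left(X \right)} = - \frac{1}{9} + \frac{X}{9}$ ($R{\left(X \right)} = \frac{1}{3} + \frac{X + 4 \left(-1\right)}{9} = \frac{1}{3} + \frac{X - 4}{9} = \frac{1}{3} + \frac{-4 + X}{9} = \frac{1}{3} + \left(- \frac{4}{9} + \frac{X}{9}\right) = - \frac{1}{9} + \frac{X}{9}$)
$u = \frac{3235}{54}$ ($u = - \frac{67935}{-1134} = \left(-67935\right) \left(- \frac{1}{1134}\right) = \frac{3235}{54} \approx 59.907$)
$\frac{R{\left(N \right)}}{u} = \frac{- \frac{1}{9} + \frac{1}{9} \left(-456\right)}{\frac{3235}{54}} = \left(- \frac{1}{9} - \frac{152}{3}\right) \frac{54}{3235} = \left(- \frac{457}{9}\right) \frac{54}{3235} = - \frac{2742}{3235}$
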